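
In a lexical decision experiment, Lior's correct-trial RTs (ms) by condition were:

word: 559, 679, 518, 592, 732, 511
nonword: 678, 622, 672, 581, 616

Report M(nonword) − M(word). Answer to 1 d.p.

M(word) = 3591/6 = 598.500
M(nonword) = 3169/5 = 633.800
Difference = 633.800 − 598.500 = 35.300 ms

35.3 ms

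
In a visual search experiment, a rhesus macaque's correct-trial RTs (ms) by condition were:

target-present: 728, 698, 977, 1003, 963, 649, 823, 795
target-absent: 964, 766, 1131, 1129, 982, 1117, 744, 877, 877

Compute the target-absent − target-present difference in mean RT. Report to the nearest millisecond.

M(target-present) = 6636/8 = 829.500
M(target-absent) = 8587/9 = 954.111
Difference = 954.111 − 829.500 = 124.611 ms

125 ms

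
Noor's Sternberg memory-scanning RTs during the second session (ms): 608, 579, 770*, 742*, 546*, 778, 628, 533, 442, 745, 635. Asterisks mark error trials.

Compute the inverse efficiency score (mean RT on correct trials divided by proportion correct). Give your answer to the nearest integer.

850 ms

Correct trials (n=8): 608, 579, 778, 628, 533, 442, 745, 635
Mean correct RT = 4948/8 = 618.5000 ms
Proportion correct = 8/11
IES = 618.5000 / (8/11) = 850.438 ms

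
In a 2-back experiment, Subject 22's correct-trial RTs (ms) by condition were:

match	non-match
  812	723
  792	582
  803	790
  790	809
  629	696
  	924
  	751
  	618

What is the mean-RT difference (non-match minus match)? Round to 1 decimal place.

-28.6 ms

M(match) = 3826/5 = 765.200
M(non-match) = 5893/8 = 736.625
Difference = 736.625 − 765.200 = -28.575 ms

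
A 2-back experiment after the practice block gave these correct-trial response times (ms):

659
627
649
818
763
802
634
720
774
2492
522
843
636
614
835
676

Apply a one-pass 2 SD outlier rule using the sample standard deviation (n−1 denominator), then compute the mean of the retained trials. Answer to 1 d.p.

n = 16, ΣRT = 13064, M = 816.500
Σ(x−M)² = 3124674.00; s = √(3124674.00/15) = 456.412
Cutoffs: 816.500 ± 2·456.412 → [-96.3, 1729.3]
Outside: 2492 → excluded.
Retained (n=15): Σ = 10572, mean = 10572/15 = 704.800

704.8 ms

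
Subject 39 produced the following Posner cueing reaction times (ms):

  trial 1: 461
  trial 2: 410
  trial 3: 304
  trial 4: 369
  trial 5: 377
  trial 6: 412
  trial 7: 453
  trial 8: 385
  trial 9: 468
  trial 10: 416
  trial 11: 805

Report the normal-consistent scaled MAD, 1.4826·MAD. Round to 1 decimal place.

Sorted: 304, 369, 377, 385, 410, 412, 416, 453, 461, 468, 805 → median = 412
|x − 412| sorted: 0, 2, 4, 27, 35, 41, 43, 49, 56, 108, 393 → MAD = 41
Robust SD ≈ 1.4826 × 41 = 60.787

60.8 ms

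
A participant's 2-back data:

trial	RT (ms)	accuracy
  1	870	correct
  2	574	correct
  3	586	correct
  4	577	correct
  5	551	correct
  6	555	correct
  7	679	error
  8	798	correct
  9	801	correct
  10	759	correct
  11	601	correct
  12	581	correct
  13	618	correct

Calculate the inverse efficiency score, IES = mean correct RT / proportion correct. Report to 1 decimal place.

710.6 ms

Correct trials (n=12): 870, 574, 586, 577, 551, 555, 798, 801, 759, 601, 581, 618
Mean correct RT = 7871/12 = 655.9167 ms
Proportion correct = 12/13
IES = 655.9167 / (12/13) = 710.576 ms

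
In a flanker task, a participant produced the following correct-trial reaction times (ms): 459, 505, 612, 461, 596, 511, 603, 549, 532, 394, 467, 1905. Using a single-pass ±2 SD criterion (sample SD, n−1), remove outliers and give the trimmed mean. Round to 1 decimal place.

517.2 ms

n = 12, ΣRT = 7594, M = 632.833
Σ(x−M)² = 1813755.67; s = √(1813755.67/11) = 406.063
Cutoffs: 632.833 ± 2·406.063 → [-179.3, 1445.0]
Outside: 1905 → excluded.
Retained (n=11): Σ = 5689, mean = 5689/11 = 517.182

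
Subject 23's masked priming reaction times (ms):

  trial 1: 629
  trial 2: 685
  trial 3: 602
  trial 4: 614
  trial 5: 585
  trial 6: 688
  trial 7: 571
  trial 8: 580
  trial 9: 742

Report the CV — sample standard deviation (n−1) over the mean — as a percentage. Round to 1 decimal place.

n = 9, Σ = 5696, M = 632.8889
Σ(x−M)² = 27904.889; s = √(27904.889/8) = 59.0602
CV = 59.0602 / 632.8889 = 0.09332 = 9.332%

9.3%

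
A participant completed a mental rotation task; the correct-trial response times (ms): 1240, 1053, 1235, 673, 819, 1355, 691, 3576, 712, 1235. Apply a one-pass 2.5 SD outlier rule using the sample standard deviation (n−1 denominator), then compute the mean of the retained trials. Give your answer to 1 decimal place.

n = 10, ΣRT = 12589, M = 1258.900
Σ(x−M)² = 6580482.90; s = √(6580482.90/9) = 855.082
Cutoffs: 1258.900 ± 2.5·855.082 → [-878.8, 3396.6]
Outside: 3576 → excluded.
Retained (n=9): Σ = 9013, mean = 9013/9 = 1001.444

1001.4 ms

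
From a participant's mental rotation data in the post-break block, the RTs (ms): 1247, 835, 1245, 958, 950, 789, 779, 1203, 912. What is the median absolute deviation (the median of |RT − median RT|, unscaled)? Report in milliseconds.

Sorted: 779, 789, 835, 912, 950, 958, 1203, 1245, 1247 → median = 950
|x − 950|: 297, 115, 295, 8, 0, 161, 171, 253, 38
Sorted deviations: 0, 8, 38, 115, 161, 171, 253, 295, 297 → MAD = 161

161 ms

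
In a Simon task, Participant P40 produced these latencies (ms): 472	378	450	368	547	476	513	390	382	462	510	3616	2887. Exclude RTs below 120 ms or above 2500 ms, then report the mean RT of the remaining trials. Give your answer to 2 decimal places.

449.82 ms

Excluded: 2887, 3616
Retained (n=11): Σ = 4948
Mean = 4948/11 = 449.8182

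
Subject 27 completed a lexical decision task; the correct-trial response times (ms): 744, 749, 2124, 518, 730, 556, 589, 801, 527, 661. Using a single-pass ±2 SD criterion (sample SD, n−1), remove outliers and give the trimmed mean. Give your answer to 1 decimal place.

n = 10, ΣRT = 7999, M = 799.900
Σ(x−M)² = 2041044.90; s = √(2041044.90/9) = 476.217
Cutoffs: 799.900 ± 2·476.217 → [-152.5, 1752.3]
Outside: 2124 → excluded.
Retained (n=9): Σ = 5875, mean = 5875/9 = 652.778

652.8 ms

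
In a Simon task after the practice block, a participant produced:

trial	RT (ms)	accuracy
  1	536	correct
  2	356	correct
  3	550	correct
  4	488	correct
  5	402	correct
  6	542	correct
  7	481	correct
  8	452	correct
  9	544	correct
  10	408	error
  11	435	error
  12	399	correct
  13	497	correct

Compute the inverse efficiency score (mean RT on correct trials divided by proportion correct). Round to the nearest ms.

564 ms

Correct trials (n=11): 536, 356, 550, 488, 402, 542, 481, 452, 544, 399, 497
Mean correct RT = 5247/11 = 477.0000 ms
Proportion correct = 11/13
IES = 477.0000 / (11/13) = 563.727 ms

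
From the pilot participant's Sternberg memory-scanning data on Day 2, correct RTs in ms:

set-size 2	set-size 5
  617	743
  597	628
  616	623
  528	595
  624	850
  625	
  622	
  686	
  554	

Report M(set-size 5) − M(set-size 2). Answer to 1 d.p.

M(set-size 2) = 5469/9 = 607.667
M(set-size 5) = 3439/5 = 687.800
Difference = 687.800 − 607.667 = 80.133 ms

80.1 ms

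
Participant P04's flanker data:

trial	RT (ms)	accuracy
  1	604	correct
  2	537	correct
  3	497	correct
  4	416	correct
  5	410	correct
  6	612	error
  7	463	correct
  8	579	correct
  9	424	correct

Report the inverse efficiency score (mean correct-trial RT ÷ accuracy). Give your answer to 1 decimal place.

Correct trials (n=8): 604, 537, 497, 416, 410, 463, 579, 424
Mean correct RT = 3930/8 = 491.2500 ms
Proportion correct = 8/9
IES = 491.2500 / (8/9) = 552.656 ms

552.7 ms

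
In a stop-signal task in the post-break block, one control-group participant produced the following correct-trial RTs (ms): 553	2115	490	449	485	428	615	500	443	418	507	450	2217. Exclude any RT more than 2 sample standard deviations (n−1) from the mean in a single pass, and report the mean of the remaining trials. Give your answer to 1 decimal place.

n = 13, ΣRT = 9670, M = 743.846
Σ(x−M)² = 4819987.69; s = √(4819987.69/12) = 633.771
Cutoffs: 743.846 ± 2·633.771 → [-523.7, 2011.4]
Outside: 2115, 2217 → excluded.
Retained (n=11): Σ = 5338, mean = 5338/11 = 485.273

485.3 ms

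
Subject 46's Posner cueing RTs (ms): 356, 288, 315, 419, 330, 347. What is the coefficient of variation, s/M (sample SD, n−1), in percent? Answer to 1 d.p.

13.0%

n = 6, Σ = 2055, M = 342.5000
Σ(x−M)² = 9937.500; s = √(9937.500/5) = 44.5814
CV = 44.5814 / 342.5000 = 0.13016 = 13.016%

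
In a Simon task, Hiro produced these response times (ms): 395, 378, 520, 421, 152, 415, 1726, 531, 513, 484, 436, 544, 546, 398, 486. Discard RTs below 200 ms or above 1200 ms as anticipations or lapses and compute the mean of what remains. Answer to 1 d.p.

466.7 ms

Excluded: 152, 1726
Retained (n=13): Σ = 6067
Mean = 6067/13 = 466.6923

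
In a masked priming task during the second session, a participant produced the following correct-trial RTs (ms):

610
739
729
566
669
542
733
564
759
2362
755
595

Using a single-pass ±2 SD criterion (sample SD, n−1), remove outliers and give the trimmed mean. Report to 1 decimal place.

660.1 ms

n = 12, ΣRT = 9623, M = 801.917
Σ(x−M)² = 2729058.92; s = √(2729058.92/11) = 498.093
Cutoffs: 801.917 ± 2·498.093 → [-194.3, 1798.1]
Outside: 2362 → excluded.
Retained (n=11): Σ = 7261, mean = 7261/11 = 660.091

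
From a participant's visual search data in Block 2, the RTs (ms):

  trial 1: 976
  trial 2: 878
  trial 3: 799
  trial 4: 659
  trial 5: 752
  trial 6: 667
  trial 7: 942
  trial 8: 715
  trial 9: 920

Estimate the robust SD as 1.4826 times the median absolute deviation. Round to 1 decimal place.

179.4 ms

Sorted: 659, 667, 715, 752, 799, 878, 920, 942, 976 → median = 799
|x − 799| sorted: 0, 47, 79, 84, 121, 132, 140, 143, 177 → MAD = 121
Robust SD ≈ 1.4826 × 121 = 179.395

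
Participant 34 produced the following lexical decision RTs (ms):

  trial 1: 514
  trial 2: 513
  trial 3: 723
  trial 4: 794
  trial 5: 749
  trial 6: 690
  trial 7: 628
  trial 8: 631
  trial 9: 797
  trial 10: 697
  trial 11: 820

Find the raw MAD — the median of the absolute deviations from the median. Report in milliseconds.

69 ms

Sorted: 513, 514, 628, 631, 690, 697, 723, 749, 794, 797, 820 → median = 697
|x − 697|: 183, 184, 26, 97, 52, 7, 69, 66, 100, 0, 123
Sorted deviations: 0, 7, 26, 52, 66, 69, 97, 100, 123, 183, 184 → MAD = 69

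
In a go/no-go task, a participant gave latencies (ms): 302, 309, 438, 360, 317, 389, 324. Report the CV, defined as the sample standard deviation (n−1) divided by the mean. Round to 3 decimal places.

0.144

n = 7, Σ = 2439, M = 348.4286
Σ(x−M)² = 15097.714; s = √(15097.714/6) = 50.1626
CV = 50.1626 / 348.4286 = 0.14397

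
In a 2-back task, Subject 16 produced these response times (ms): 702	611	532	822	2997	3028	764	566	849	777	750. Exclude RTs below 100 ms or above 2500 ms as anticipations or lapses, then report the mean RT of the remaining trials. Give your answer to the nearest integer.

Excluded: 2997, 3028
Retained (n=9): Σ = 6373
Mean = 6373/9 = 708.1111

708 ms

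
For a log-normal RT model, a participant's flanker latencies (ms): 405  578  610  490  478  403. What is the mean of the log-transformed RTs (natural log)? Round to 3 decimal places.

6.190

ln(RT): 6.0039, 6.3596, 6.4135, 6.1944, 6.1696, 5.9989
Σ ln(RT) = 37.1399
Mean = 37.1399/6 = 6.18998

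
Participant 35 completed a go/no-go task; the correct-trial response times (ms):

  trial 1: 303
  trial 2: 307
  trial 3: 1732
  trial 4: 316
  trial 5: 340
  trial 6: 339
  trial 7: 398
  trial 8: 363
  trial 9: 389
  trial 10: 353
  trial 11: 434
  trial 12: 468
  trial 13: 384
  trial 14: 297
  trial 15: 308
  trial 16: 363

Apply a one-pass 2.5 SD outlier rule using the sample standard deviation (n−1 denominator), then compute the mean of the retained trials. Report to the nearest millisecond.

357 ms

n = 16, ΣRT = 7094, M = 443.375
Σ(x−M)² = 1806737.75; s = √(1806737.75/15) = 347.058
Cutoffs: 443.375 ± 2.5·347.058 → [-424.3, 1311.0]
Outside: 1732 → excluded.
Retained (n=15): Σ = 5362, mean = 5362/15 = 357.467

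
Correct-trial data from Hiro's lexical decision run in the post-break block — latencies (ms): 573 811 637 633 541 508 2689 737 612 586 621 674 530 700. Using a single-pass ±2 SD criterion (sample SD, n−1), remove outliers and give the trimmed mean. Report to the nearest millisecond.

628 ms

n = 14, ΣRT = 10852, M = 775.143
Σ(x−M)² = 4034049.71; s = √(4034049.71/13) = 557.056
Cutoffs: 775.143 ± 2·557.056 → [-339.0, 1889.3]
Outside: 2689 → excluded.
Retained (n=13): Σ = 8163, mean = 8163/13 = 627.923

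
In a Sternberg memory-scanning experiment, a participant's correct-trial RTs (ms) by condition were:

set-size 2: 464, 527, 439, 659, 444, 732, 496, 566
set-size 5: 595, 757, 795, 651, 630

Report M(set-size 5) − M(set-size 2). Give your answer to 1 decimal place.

144.7 ms

M(set-size 2) = 4327/8 = 540.875
M(set-size 5) = 3428/5 = 685.600
Difference = 685.600 − 540.875 = 144.725 ms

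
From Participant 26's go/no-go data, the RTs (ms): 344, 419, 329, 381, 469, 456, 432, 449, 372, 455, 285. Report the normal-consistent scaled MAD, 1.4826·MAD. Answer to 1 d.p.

56.3 ms

Sorted: 285, 329, 344, 372, 381, 419, 432, 449, 455, 456, 469 → median = 419
|x − 419| sorted: 0, 13, 30, 36, 37, 38, 47, 50, 75, 90, 134 → MAD = 38
Robust SD ≈ 1.4826 × 38 = 56.339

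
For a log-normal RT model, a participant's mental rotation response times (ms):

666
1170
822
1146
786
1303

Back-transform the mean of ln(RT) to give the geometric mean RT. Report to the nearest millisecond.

954 ms

ln(RT): 6.5013, 7.0648, 6.7117, 7.0440, 6.6670, 7.1724
Mean ln(RT) = 41.1612/6 = 6.86020
Geometric mean = exp(6.86020) = 953.56 ms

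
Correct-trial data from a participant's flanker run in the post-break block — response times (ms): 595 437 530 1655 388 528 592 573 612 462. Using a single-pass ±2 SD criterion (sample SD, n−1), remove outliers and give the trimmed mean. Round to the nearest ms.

524 ms

n = 10, ΣRT = 6372, M = 637.200
Σ(x−M)² = 1200789.60; s = √(1200789.60/9) = 365.268
Cutoffs: 637.200 ± 2·365.268 → [-93.3, 1367.7]
Outside: 1655 → excluded.
Retained (n=9): Σ = 4717, mean = 4717/9 = 524.111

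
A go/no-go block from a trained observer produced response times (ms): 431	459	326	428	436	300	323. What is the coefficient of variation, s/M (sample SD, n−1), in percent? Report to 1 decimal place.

17.2%

n = 7, Σ = 2703, M = 386.1429
Σ(x−M)² = 26582.857; s = √(26582.857/6) = 66.5618
CV = 66.5618 / 386.1429 = 0.17238 = 17.238%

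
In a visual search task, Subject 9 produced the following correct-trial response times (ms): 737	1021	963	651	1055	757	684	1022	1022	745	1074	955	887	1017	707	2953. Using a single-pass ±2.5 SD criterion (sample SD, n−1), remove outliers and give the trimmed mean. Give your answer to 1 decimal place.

n = 16, ΣRT = 16250, M = 1015.625
Σ(x−M)² = 4337413.75; s = √(4337413.75/15) = 537.737
Cutoffs: 1015.625 ± 2.5·537.737 → [-328.7, 2360.0]
Outside: 2953 → excluded.
Retained (n=15): Σ = 13297, mean = 13297/15 = 886.467

886.5 ms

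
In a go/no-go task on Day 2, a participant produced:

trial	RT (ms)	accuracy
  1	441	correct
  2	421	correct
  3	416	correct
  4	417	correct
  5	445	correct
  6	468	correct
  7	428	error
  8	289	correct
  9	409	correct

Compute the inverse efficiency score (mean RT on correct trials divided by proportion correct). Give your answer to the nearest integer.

465 ms

Correct trials (n=8): 441, 421, 416, 417, 445, 468, 289, 409
Mean correct RT = 3306/8 = 413.2500 ms
Proportion correct = 8/9
IES = 413.2500 / (8/9) = 464.906 ms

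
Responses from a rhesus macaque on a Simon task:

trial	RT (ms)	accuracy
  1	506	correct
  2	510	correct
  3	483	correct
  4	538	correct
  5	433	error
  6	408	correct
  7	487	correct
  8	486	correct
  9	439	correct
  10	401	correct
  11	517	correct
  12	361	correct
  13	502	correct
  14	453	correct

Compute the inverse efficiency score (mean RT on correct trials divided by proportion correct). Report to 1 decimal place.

504.6 ms

Correct trials (n=13): 506, 510, 483, 538, 408, 487, 486, 439, 401, 517, 361, 502, 453
Mean correct RT = 6091/13 = 468.5385 ms
Proportion correct = 13/14
IES = 468.5385 / (13/14) = 504.580 ms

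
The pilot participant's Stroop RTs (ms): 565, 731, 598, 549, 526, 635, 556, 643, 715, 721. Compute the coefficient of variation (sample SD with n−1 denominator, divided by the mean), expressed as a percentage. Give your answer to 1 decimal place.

12.4%

n = 10, Σ = 6239, M = 623.9000
Σ(x−M)² = 53630.900; s = √(53630.900/9) = 77.1945
CV = 77.1945 / 623.9000 = 0.12373 = 12.373%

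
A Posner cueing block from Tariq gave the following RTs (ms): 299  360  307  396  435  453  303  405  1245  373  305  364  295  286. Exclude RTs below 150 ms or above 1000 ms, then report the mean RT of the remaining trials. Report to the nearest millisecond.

352 ms

Excluded: 1245
Retained (n=13): Σ = 4581
Mean = 4581/13 = 352.3846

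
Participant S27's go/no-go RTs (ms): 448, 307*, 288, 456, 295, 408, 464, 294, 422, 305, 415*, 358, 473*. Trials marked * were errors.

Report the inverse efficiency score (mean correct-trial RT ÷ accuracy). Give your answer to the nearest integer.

486 ms

Correct trials (n=10): 448, 288, 456, 295, 408, 464, 294, 422, 305, 358
Mean correct RT = 3738/10 = 373.8000 ms
Proportion correct = 10/13
IES = 373.8000 / (10/13) = 485.940 ms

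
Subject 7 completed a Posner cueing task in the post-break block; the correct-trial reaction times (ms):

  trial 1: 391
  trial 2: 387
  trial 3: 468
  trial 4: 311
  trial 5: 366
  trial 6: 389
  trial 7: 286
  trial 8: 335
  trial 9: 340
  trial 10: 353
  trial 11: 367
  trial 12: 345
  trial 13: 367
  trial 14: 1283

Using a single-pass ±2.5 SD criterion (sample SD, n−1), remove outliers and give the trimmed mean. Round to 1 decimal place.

361.9 ms

n = 14, ΣRT = 5988, M = 427.714
Σ(x−M)² = 811240.86; s = √(811240.86/13) = 249.806
Cutoffs: 427.714 ± 2.5·249.806 → [-196.8, 1052.2]
Outside: 1283 → excluded.
Retained (n=13): Σ = 4705, mean = 4705/13 = 361.923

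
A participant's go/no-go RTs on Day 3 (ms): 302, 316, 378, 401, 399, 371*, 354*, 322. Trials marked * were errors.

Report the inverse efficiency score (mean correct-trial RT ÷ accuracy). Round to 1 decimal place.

470.7 ms

Correct trials (n=6): 302, 316, 378, 401, 399, 322
Mean correct RT = 2118/6 = 353.0000 ms
Proportion correct = 6/8
IES = 353.0000 / (6/8) = 470.667 ms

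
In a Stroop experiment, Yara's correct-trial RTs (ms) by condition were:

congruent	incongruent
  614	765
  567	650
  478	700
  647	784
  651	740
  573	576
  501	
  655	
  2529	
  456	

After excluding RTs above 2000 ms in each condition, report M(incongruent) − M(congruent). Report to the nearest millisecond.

congruent: exclude 2529
M(congruent) = 5142/9 = 571.333
M(incongruent) = 4215/6 = 702.500
Difference = 702.500 − 571.333 = 131.167 ms

131 ms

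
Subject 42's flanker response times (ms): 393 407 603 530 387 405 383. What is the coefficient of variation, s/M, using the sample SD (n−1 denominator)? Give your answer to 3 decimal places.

0.195

n = 7, Σ = 3108, M = 444.0000
Σ(x−M)² = 45138.000; s = √(45138.000/6) = 86.7352
CV = 86.7352 / 444.0000 = 0.19535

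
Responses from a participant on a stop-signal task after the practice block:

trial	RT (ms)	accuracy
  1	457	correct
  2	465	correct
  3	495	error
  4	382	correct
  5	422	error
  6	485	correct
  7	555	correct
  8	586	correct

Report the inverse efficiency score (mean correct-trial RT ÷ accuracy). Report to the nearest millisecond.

651 ms

Correct trials (n=6): 457, 465, 382, 485, 555, 586
Mean correct RT = 2930/6 = 488.3333 ms
Proportion correct = 6/8
IES = 488.3333 / (6/8) = 651.111 ms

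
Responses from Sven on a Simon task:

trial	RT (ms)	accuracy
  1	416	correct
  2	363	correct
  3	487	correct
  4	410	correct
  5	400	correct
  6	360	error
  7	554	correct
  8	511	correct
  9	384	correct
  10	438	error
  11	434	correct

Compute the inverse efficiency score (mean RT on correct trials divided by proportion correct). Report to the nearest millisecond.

538 ms

Correct trials (n=9): 416, 363, 487, 410, 400, 554, 511, 384, 434
Mean correct RT = 3959/9 = 439.8889 ms
Proportion correct = 9/11
IES = 439.8889 / (9/11) = 537.642 ms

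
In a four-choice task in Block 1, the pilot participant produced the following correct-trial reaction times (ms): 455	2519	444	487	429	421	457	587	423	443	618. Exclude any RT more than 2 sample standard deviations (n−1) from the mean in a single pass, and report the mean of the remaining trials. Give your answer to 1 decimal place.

476.4 ms

n = 11, ΣRT = 7283, M = 662.091
Σ(x−M)² = 3836484.91; s = √(3836484.91/10) = 619.394
Cutoffs: 662.091 ± 2·619.394 → [-576.7, 1900.9]
Outside: 2519 → excluded.
Retained (n=10): Σ = 4764, mean = 4764/10 = 476.400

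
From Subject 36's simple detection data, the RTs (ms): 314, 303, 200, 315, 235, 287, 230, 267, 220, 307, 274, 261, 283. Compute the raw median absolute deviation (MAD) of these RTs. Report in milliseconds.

Sorted: 200, 220, 230, 235, 261, 267, 274, 283, 287, 303, 307, 314, 315 → median = 274
|x − 274|: 40, 29, 74, 41, 39, 13, 44, 7, 54, 33, 0, 13, 9
Sorted deviations: 0, 7, 9, 13, 13, 29, 33, 39, 40, 41, 44, 54, 74 → MAD = 33

33 ms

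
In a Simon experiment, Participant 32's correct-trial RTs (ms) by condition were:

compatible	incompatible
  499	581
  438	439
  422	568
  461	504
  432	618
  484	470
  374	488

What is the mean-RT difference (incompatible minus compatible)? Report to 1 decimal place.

79.7 ms

M(compatible) = 3110/7 = 444.286
M(incompatible) = 3668/7 = 524.000
Difference = 524.000 − 444.286 = 79.714 ms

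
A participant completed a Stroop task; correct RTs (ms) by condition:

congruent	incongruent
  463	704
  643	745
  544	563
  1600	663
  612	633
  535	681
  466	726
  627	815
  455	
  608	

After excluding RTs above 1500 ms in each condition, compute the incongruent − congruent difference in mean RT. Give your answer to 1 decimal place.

congruent: exclude 1600
M(congruent) = 4953/9 = 550.333
M(incongruent) = 5530/8 = 691.250
Difference = 691.250 − 550.333 = 140.917 ms

140.9 ms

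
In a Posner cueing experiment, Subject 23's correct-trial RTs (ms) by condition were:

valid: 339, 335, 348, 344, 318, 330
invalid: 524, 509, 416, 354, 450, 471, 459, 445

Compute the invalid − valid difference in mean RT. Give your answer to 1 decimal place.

M(valid) = 2014/6 = 335.667
M(invalid) = 3628/8 = 453.500
Difference = 453.500 − 335.667 = 117.833 ms

117.8 ms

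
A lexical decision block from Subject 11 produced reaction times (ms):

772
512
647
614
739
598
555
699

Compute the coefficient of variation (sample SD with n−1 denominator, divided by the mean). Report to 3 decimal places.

n = 8, Σ = 5136, M = 642.0000
Σ(x−M)² = 56772.000; s = √(56772.000/7) = 90.0571
CV = 90.0571 / 642.0000 = 0.14028

0.140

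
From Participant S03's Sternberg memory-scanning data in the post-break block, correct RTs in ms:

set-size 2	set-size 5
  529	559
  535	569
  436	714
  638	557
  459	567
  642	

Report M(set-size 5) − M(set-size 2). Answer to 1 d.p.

53.4 ms

M(set-size 2) = 3239/6 = 539.833
M(set-size 5) = 2966/5 = 593.200
Difference = 593.200 − 539.833 = 53.367 ms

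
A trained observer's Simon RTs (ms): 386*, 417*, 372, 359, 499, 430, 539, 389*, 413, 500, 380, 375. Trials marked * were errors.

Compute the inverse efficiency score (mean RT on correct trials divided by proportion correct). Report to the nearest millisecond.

573 ms

Correct trials (n=9): 372, 359, 499, 430, 539, 413, 500, 380, 375
Mean correct RT = 3867/9 = 429.6667 ms
Proportion correct = 9/12
IES = 429.6667 / (9/12) = 572.889 ms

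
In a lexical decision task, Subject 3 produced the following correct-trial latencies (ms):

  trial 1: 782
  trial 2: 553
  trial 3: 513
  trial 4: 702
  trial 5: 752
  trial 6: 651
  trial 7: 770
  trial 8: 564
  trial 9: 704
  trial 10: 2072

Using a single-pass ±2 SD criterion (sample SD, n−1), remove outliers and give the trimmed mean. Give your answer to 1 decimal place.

665.7 ms

n = 10, ΣRT = 8063, M = 806.300
Σ(x−M)² = 1861210.10; s = √(1861210.10/9) = 454.754
Cutoffs: 806.300 ± 2·454.754 → [-103.2, 1715.8]
Outside: 2072 → excluded.
Retained (n=9): Σ = 5991, mean = 5991/9 = 665.667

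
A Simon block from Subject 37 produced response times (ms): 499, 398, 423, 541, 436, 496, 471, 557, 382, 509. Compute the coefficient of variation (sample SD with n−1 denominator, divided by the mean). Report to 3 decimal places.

0.126

n = 10, Σ = 4712, M = 471.2000
Σ(x−M)² = 31927.600; s = √(31927.600/9) = 59.5610
CV = 59.5610 / 471.2000 = 0.12640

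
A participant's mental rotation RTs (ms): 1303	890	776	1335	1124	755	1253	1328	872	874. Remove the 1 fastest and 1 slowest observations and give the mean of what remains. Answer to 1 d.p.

1052.5 ms

Sorted: 755, 776, 872, 874, 890, 1124, 1253, 1303, 1328, 1335
Drop lowest 1 (755) and highest 1 (1335)
Remaining (n=8): Σ = 8420, mean = 8420/8 = 1052.500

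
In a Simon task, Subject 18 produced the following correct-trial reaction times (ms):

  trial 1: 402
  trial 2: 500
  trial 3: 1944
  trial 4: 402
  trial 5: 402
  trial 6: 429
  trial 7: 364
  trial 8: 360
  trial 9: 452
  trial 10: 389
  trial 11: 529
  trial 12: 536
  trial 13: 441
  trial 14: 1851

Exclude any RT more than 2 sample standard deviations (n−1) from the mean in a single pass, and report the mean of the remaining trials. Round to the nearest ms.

434 ms

n = 14, ΣRT = 9001, M = 642.929
Σ(x−M)² = 3716528.93; s = √(3716528.93/13) = 534.684
Cutoffs: 642.929 ± 2·534.684 → [-426.4, 1712.3]
Outside: 1851, 1944 → excluded.
Retained (n=12): Σ = 5206, mean = 5206/12 = 433.833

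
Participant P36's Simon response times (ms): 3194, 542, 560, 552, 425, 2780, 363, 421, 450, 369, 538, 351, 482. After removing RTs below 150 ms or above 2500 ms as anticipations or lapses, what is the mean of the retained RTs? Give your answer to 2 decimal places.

Excluded: 2780, 3194
Retained (n=11): Σ = 5053
Mean = 5053/11 = 459.3636

459.36 ms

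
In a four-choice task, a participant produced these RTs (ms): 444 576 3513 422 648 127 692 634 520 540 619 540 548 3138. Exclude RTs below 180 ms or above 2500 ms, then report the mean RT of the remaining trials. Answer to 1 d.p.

562.1 ms

Excluded: 127, 3138, 3513
Retained (n=11): Σ = 6183
Mean = 6183/11 = 562.0909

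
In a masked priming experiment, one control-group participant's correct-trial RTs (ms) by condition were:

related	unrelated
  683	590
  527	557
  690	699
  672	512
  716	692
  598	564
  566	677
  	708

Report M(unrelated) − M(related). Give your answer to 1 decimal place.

-11.1 ms

M(related) = 4452/7 = 636.000
M(unrelated) = 4999/8 = 624.875
Difference = 624.875 − 636.000 = -11.125 ms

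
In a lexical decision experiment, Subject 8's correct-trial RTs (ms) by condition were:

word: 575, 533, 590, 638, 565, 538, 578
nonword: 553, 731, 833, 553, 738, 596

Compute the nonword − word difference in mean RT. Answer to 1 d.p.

M(word) = 4017/7 = 573.857
M(nonword) = 4004/6 = 667.333
Difference = 667.333 − 573.857 = 93.476 ms

93.5 ms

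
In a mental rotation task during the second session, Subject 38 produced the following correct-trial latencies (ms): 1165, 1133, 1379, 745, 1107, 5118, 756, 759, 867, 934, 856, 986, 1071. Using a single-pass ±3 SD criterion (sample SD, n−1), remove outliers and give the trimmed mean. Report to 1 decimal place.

n = 13, ΣRT = 16876, M = 1298.154
Σ(x−M)² = 16232943.69; s = √(16232943.69/12) = 1163.076
Cutoffs: 1298.154 ± 3·1163.076 → [-2191.1, 4787.4]
Outside: 5118 → excluded.
Retained (n=12): Σ = 11758, mean = 11758/12 = 979.833

979.8 ms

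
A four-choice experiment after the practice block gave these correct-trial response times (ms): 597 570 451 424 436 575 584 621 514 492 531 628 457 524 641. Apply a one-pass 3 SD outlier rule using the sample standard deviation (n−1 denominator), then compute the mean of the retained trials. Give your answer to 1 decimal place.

n = 15, ΣRT = 8045, M = 536.333
Σ(x−M)² = 74013.33; s = √(74013.33/14) = 72.709
Cutoffs: 536.333 ± 3·72.709 → [318.2, 754.5]
No RTs fall outside the cutoffs; all 15 retained. Mean = 8045/15 = 536.333

536.3 ms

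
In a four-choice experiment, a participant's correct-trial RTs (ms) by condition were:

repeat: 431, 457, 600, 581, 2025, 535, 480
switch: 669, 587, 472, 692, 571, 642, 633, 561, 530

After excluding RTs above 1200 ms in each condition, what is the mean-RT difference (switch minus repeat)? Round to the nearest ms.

repeat: exclude 2025
M(repeat) = 3084/6 = 514.000
M(switch) = 5357/9 = 595.222
Difference = 595.222 − 514.000 = 81.222 ms

81 ms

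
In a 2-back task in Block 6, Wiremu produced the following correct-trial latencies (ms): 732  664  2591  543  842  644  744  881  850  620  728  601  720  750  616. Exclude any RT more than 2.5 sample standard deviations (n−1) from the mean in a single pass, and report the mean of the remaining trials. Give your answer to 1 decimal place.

709.6 ms

n = 15, ΣRT = 12526, M = 835.067
Σ(x−M)² = 3436642.93; s = √(3436642.93/14) = 495.454
Cutoffs: 835.067 ± 2.5·495.454 → [-403.6, 2073.7]
Outside: 2591 → excluded.
Retained (n=14): Σ = 9935, mean = 9935/14 = 709.643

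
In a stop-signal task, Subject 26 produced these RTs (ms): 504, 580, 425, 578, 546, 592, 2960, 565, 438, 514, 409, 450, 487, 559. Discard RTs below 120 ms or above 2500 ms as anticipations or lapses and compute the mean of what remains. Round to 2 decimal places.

Excluded: 2960
Retained (n=13): Σ = 6647
Mean = 6647/13 = 511.3077

511.31 ms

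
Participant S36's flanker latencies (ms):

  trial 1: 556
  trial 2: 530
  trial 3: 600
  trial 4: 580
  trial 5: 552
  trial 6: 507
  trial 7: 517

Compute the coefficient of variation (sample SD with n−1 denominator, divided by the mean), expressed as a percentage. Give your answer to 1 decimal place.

6.1%

n = 7, Σ = 3842, M = 548.8571
Σ(x−M)² = 6768.857; s = √(6768.857/6) = 33.5878
CV = 33.5878 / 548.8571 = 0.06120 = 6.120%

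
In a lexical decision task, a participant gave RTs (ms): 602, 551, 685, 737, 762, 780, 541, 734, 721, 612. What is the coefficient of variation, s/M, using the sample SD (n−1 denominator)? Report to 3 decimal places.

n = 10, Σ = 6725, M = 672.5000
Σ(x−M)² = 70702.500; s = √(70702.500/9) = 88.6331
CV = 88.6331 / 672.5000 = 0.13180

0.132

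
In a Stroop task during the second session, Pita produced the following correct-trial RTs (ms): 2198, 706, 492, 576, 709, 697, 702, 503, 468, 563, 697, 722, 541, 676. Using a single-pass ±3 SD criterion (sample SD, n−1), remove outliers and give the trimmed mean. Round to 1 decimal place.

619.4 ms

n = 14, ΣRT = 10250, M = 732.143
Σ(x−M)² = 2426061.71; s = √(2426061.71/13) = 431.996
Cutoffs: 732.143 ± 3·431.996 → [-563.8, 2028.1]
Outside: 2198 → excluded.
Retained (n=13): Σ = 8052, mean = 8052/13 = 619.385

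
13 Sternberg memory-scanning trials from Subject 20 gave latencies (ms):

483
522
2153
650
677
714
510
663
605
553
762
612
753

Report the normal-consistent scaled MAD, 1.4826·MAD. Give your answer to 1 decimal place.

Sorted: 483, 510, 522, 553, 605, 612, 650, 663, 677, 714, 753, 762, 2153 → median = 650
|x − 650| sorted: 0, 13, 27, 38, 45, 64, 97, 103, 112, 128, 140, 167, 1503 → MAD = 97
Robust SD ≈ 1.4826 × 97 = 143.812

143.8 ms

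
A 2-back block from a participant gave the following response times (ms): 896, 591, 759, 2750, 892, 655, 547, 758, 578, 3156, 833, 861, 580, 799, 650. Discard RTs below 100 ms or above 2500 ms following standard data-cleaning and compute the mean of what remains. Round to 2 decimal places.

Excluded: 2750, 3156
Retained (n=13): Σ = 9399
Mean = 9399/13 = 723.0000

723.00 ms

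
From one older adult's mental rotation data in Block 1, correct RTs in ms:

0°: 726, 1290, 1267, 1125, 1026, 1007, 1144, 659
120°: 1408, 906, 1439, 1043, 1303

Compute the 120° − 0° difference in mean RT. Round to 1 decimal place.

189.3 ms

M(0°) = 8244/8 = 1030.500
M(120°) = 6099/5 = 1219.800
Difference = 1219.800 − 1030.500 = 189.300 ms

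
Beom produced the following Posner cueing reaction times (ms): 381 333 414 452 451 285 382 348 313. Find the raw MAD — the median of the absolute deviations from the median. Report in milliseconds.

Sorted: 285, 313, 333, 348, 381, 382, 414, 451, 452 → median = 381
|x − 381|: 0, 48, 33, 71, 70, 96, 1, 33, 68
Sorted deviations: 0, 1, 33, 33, 48, 68, 70, 71, 96 → MAD = 48

48 ms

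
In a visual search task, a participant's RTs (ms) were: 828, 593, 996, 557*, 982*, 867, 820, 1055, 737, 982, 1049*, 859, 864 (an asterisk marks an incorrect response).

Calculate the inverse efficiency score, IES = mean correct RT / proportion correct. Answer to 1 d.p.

1118.1 ms

Correct trials (n=10): 828, 593, 996, 867, 820, 1055, 737, 982, 859, 864
Mean correct RT = 8601/10 = 860.1000 ms
Proportion correct = 10/13
IES = 860.1000 / (10/13) = 1118.130 ms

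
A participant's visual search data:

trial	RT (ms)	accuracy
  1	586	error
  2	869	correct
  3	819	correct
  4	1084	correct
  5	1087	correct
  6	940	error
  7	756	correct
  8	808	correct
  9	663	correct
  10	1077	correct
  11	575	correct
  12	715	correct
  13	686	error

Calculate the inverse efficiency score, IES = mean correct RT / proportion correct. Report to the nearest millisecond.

1099 ms

Correct trials (n=10): 869, 819, 1084, 1087, 756, 808, 663, 1077, 575, 715
Mean correct RT = 8453/10 = 845.3000 ms
Proportion correct = 10/13
IES = 845.3000 / (10/13) = 1098.890 ms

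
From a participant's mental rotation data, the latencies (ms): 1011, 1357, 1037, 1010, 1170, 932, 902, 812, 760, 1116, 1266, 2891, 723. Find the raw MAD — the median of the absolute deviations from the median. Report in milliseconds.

159 ms

Sorted: 723, 760, 812, 902, 932, 1010, 1011, 1037, 1116, 1170, 1266, 1357, 2891 → median = 1011
|x − 1011|: 0, 346, 26, 1, 159, 79, 109, 199, 251, 105, 255, 1880, 288
Sorted deviations: 0, 1, 26, 79, 105, 109, 159, 199, 251, 255, 288, 346, 1880 → MAD = 159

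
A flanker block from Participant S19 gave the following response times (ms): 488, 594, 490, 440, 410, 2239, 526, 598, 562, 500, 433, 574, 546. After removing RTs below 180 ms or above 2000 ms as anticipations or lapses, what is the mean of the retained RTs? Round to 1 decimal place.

513.4 ms

Excluded: 2239
Retained (n=12): Σ = 6161
Mean = 6161/12 = 513.4167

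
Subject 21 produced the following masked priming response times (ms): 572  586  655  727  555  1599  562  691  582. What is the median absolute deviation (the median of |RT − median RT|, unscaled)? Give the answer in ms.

31 ms

Sorted: 555, 562, 572, 582, 586, 655, 691, 727, 1599 → median = 586
|x − 586|: 14, 0, 69, 141, 31, 1013, 24, 105, 4
Sorted deviations: 0, 4, 14, 24, 31, 69, 105, 141, 1013 → MAD = 31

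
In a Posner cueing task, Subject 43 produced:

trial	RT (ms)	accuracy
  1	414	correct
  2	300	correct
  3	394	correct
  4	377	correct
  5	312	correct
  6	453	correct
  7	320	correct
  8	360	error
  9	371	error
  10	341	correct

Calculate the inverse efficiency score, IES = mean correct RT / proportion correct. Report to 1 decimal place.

Correct trials (n=8): 414, 300, 394, 377, 312, 453, 320, 341
Mean correct RT = 2911/8 = 363.8750 ms
Proportion correct = 8/10
IES = 363.8750 / (8/10) = 454.844 ms

454.8 ms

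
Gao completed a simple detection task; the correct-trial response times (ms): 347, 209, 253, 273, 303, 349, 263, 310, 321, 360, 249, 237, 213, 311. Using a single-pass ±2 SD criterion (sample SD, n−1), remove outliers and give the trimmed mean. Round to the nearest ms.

286 ms

n = 14, ΣRT = 3998, M = 285.571
Σ(x−M)² = 32693.43; s = √(32693.43/13) = 50.149
Cutoffs: 285.571 ± 2·50.149 → [185.3, 385.9]
No RTs fall outside the cutoffs; all 14 retained. Mean = 3998/14 = 285.571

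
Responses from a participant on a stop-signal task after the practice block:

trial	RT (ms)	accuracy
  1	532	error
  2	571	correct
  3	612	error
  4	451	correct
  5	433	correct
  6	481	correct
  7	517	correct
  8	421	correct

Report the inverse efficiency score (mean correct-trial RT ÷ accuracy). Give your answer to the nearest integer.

Correct trials (n=6): 571, 451, 433, 481, 517, 421
Mean correct RT = 2874/6 = 479.0000 ms
Proportion correct = 6/8
IES = 479.0000 / (6/8) = 638.667 ms

639 ms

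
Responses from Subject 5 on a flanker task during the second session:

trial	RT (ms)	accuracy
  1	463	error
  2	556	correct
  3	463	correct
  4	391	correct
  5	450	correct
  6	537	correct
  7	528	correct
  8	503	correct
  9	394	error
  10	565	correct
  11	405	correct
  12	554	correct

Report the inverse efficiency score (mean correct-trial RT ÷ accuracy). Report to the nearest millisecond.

Correct trials (n=10): 556, 463, 391, 450, 537, 528, 503, 565, 405, 554
Mean correct RT = 4952/10 = 495.2000 ms
Proportion correct = 10/12
IES = 495.2000 / (10/12) = 594.240 ms

594 ms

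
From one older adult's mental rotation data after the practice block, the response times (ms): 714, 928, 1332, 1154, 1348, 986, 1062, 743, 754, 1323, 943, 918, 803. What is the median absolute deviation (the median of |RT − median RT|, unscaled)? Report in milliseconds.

189 ms

Sorted: 714, 743, 754, 803, 918, 928, 943, 986, 1062, 1154, 1323, 1332, 1348 → median = 943
|x − 943|: 229, 15, 389, 211, 405, 43, 119, 200, 189, 380, 0, 25, 140
Sorted deviations: 0, 15, 25, 43, 119, 140, 189, 200, 211, 229, 380, 389, 405 → MAD = 189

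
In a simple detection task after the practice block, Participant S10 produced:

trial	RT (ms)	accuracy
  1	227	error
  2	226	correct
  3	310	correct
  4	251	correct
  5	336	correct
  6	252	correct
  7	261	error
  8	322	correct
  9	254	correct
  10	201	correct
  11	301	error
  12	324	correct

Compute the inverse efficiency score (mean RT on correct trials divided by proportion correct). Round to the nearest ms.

367 ms

Correct trials (n=9): 226, 310, 251, 336, 252, 322, 254, 201, 324
Mean correct RT = 2476/9 = 275.1111 ms
Proportion correct = 9/12
IES = 275.1111 / (9/12) = 366.815 ms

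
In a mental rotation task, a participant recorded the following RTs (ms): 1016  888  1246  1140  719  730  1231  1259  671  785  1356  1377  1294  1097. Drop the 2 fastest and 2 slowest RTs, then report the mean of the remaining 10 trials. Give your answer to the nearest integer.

1069 ms

Sorted: 671, 719, 730, 785, 888, 1016, 1097, 1140, 1231, 1246, 1259, 1294, 1356, 1377
Drop lowest 2 (671, 719) and highest 2 (1356, 1377)
Remaining (n=10): Σ = 10686, mean = 10686/10 = 1068.600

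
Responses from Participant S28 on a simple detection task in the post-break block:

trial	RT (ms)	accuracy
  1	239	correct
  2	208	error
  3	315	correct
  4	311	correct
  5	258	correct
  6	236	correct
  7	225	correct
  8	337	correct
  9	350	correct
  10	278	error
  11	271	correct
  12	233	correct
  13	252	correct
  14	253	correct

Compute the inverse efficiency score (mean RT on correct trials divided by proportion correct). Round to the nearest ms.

319 ms

Correct trials (n=12): 239, 315, 311, 258, 236, 225, 337, 350, 271, 233, 252, 253
Mean correct RT = 3280/12 = 273.3333 ms
Proportion correct = 12/14
IES = 273.3333 / (12/14) = 318.889 ms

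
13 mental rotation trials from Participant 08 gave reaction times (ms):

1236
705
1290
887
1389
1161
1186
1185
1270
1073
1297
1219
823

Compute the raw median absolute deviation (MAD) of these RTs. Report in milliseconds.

Sorted: 705, 823, 887, 1073, 1161, 1185, 1186, 1219, 1236, 1270, 1290, 1297, 1389 → median = 1186
|x − 1186|: 50, 481, 104, 299, 203, 25, 0, 1, 84, 113, 111, 33, 363
Sorted deviations: 0, 1, 25, 33, 50, 84, 104, 111, 113, 203, 299, 363, 481 → MAD = 104

104 ms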